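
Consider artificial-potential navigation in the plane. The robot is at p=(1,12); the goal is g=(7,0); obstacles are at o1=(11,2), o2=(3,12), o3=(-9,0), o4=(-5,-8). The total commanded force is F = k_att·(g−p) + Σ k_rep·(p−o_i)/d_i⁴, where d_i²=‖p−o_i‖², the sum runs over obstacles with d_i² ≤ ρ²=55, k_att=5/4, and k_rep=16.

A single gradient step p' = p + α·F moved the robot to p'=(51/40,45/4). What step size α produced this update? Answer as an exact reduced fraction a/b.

F_att = 5/4·(g−p) = 5/4·(6,-12) = (7.5000,-15.0000)
o1: d²=200 > ρ²=55 → inactive
o2: d²=4 ≤ ρ²=55; F_rep = 16·(-2,0)/4² = (-2.0000,0.0000)
o3: d²=244 > ρ²=55 → inactive
o4: d²=436 > ρ²=55 → inactive
F = F_att + ΣF_rep = (5.5000,-15.0000)
Δp = p'−p = (0.2750,-0.7500); α = Δx/Fx = (11/40) / (11/2) = 1/20
check: Δy/Fy = (-3/4) / (-15) = 1/20 ✓

α = 1/20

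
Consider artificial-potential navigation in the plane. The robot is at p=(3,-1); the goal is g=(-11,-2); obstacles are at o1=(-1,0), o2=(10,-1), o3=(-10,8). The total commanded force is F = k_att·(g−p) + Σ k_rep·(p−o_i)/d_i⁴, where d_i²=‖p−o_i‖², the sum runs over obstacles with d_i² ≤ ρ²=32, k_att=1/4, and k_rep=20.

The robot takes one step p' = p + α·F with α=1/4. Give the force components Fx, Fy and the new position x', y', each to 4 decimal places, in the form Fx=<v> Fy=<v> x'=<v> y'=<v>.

Fx=-3.2232 Fy=-0.3192 x'=2.1942 y'=-1.0798

F_att = 1/4·(g−p) = 1/4·(-14,-1) = (-3.5000,-0.2500)
o1: d²=17 ≤ ρ²=32; F_rep = 20·(4,-1)/17² = (0.2768,-0.0692)
o2: d²=49 > ρ²=32 → inactive
o3: d²=250 > ρ²=32 → inactive
F = F_att + ΣF_rep = (-3.2232,-0.3192)
p' = p + 1/4·F = (2.1942,-1.0798)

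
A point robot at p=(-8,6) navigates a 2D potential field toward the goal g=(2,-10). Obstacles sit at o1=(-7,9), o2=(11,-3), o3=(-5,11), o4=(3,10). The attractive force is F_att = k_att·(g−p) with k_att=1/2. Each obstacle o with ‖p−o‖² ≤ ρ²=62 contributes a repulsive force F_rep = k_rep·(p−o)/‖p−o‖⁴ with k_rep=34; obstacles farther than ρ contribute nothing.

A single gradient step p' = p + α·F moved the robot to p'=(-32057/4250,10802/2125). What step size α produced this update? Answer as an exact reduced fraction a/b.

α = 1/10

F_att = 1/2·(g−p) = 1/2·(10,-16) = (5.0000,-8.0000)
o1: d²=10 ≤ ρ²=62; F_rep = 34·(-1,-3)/10² = (-0.3400,-1.0200)
o2: d²=442 > ρ²=62 → inactive
o3: d²=34 ≤ ρ²=62; F_rep = 34·(-3,-5)/34² = (-0.0882,-0.1471)
o4: d²=137 > ρ²=62 → inactive
F = F_att + ΣF_rep = (4.5718,-9.1671)
Δp = p'−p = (0.4572,-0.9167); α = Δx/Fx = (1943/4250) / (1943/425) = 1/10
check: Δy/Fy = (-1948/2125) / (-3896/425) = 1/10 ✓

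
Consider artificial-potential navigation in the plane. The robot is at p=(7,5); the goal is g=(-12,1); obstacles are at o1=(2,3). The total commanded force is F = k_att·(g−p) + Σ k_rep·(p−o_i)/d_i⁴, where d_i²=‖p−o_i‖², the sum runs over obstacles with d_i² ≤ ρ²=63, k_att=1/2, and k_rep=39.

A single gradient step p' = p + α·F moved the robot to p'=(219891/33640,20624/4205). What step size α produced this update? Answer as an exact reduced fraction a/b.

F_att = 1/2·(g−p) = 1/2·(-19,-4) = (-9.5000,-2.0000)
o1: d²=29 ≤ ρ²=63; F_rep = 39·(5,2)/29² = (0.2319,0.0927)
F = F_att + ΣF_rep = (-9.2681,-1.9073)
Δp = p'−p = (-0.4634,-0.0954); α = Δx/Fx = (-15589/33640) / (-15589/1682) = 1/20
check: Δy/Fy = (-401/4205) / (-1604/841) = 1/20 ✓

α = 1/20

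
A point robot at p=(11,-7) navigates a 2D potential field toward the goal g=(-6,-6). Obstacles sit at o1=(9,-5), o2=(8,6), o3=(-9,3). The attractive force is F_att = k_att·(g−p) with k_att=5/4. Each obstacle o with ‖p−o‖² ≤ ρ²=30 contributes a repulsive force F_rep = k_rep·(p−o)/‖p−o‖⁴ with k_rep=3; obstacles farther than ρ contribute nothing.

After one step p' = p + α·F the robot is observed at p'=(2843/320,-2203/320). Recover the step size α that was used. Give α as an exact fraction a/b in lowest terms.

F_att = 5/4·(g−p) = 5/4·(-17,1) = (-21.2500,1.2500)
o1: d²=8 ≤ ρ²=30; F_rep = 3·(2,-2)/8² = (0.0938,-0.0938)
o2: d²=178 > ρ²=30 → inactive
o3: d²=500 > ρ²=30 → inactive
F = F_att + ΣF_rep = (-21.1562,1.1562)
Δp = p'−p = (-2.1156,0.1156); α = Δx/Fx = (-677/320) / (-677/32) = 1/10
check: Δy/Fy = (37/320) / (37/32) = 1/10 ✓

α = 1/10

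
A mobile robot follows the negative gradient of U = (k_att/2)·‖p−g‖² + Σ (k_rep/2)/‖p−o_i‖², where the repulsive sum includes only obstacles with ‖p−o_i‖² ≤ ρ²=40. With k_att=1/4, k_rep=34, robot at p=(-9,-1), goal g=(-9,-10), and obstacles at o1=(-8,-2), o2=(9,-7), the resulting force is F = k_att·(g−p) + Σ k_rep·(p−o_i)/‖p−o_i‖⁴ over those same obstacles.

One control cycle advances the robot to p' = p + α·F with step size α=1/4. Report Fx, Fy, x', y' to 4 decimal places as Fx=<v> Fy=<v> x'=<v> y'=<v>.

Fx=-8.5000 Fy=6.2500 x'=-11.1250 y'=0.5625

F_att = 1/4·(g−p) = 1/4·(0,-9) = (0.0000,-2.2500)
o1: d²=2 ≤ ρ²=40; F_rep = 34·(-1,1)/2² = (-8.5000,8.5000)
o2: d²=360 > ρ²=40 → inactive
F = F_att + ΣF_rep = (-8.5000,6.2500)
p' = p + 1/4·F = (-11.1250,0.5625)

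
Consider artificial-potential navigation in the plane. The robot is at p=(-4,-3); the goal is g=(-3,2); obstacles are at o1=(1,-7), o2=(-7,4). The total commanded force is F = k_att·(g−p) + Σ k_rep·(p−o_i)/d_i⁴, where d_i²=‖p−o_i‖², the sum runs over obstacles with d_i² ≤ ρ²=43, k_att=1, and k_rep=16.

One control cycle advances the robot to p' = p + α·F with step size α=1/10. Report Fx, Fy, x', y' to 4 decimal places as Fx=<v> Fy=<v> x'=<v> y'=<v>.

Fx=0.9524 Fy=5.0381 x'=-3.9048 y'=-2.4962

F_att = 1·(g−p) = 1·(1,5) = (1.0000,5.0000)
o1: d²=41 ≤ ρ²=43; F_rep = 16·(-5,4)/41² = (-0.0476,0.0381)
o2: d²=58 > ρ²=43 → inactive
F = F_att + ΣF_rep = (0.9524,5.0381)
p' = p + 1/10·F = (-3.9048,-2.4962)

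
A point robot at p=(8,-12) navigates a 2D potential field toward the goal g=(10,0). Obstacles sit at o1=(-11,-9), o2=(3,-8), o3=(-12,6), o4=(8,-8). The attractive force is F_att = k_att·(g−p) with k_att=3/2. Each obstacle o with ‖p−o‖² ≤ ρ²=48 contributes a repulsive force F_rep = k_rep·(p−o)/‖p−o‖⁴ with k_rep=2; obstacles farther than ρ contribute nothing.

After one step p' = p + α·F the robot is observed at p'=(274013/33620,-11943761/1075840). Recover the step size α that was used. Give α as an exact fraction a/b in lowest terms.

F_att = 3/2·(g−p) = 3/2·(2,12) = (3.0000,18.0000)
o1: d²=370 > ρ²=48 → inactive
o2: d²=41 ≤ ρ²=48; F_rep = 2·(5,-4)/41² = (0.0059,-0.0048)
o3: d²=724 > ρ²=48 → inactive
o4: d²=16 ≤ ρ²=48; F_rep = 2·(0,-4)/16² = (0.0000,-0.0312)
F = F_att + ΣF_rep = (3.0059,17.9640)
Δp = p'−p = (0.1503,0.8982); α = Δx/Fx = (5053/33620) / (5053/1681) = 1/20
check: Δy/Fy = (966319/1075840) / (966319/53792) = 1/20 ✓

α = 1/20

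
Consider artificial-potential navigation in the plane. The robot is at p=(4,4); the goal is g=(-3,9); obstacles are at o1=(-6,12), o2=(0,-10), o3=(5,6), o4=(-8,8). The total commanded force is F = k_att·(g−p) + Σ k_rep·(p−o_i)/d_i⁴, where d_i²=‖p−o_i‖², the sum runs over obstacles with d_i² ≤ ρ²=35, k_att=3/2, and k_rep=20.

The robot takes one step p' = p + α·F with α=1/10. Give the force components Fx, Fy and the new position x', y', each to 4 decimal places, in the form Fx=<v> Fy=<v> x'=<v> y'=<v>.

F_att = 3/2·(g−p) = 3/2·(-7,5) = (-10.5000,7.5000)
o1: d²=164 > ρ²=35 → inactive
o2: d²=212 > ρ²=35 → inactive
o3: d²=5 ≤ ρ²=35; F_rep = 20·(-1,-2)/5² = (-0.8000,-1.6000)
o4: d²=160 > ρ²=35 → inactive
F = F_att + ΣF_rep = (-11.3000,5.9000)
p' = p + 1/10·F = (2.8700,4.5900)

Fx=-11.3000 Fy=5.9000 x'=2.8700 y'=4.5900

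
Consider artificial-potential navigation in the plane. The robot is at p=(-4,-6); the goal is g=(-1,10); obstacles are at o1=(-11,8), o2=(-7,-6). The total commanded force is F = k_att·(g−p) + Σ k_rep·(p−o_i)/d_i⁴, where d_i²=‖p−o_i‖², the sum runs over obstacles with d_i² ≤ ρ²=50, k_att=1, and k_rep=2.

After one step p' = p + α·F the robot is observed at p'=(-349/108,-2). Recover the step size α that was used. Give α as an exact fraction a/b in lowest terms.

F_att = 1·(g−p) = 1·(3,16) = (3.0000,16.0000)
o1: d²=245 > ρ²=50 → inactive
o2: d²=9 ≤ ρ²=50; F_rep = 2·(3,0)/9² = (0.0741,0.0000)
F = F_att + ΣF_rep = (3.0741,16.0000)
Δp = p'−p = (0.7685,4.0000); α = Δx/Fx = (83/108) / (83/27) = 1/4
check: Δy/Fy = (4) / (16) = 1/4 ✓

α = 1/4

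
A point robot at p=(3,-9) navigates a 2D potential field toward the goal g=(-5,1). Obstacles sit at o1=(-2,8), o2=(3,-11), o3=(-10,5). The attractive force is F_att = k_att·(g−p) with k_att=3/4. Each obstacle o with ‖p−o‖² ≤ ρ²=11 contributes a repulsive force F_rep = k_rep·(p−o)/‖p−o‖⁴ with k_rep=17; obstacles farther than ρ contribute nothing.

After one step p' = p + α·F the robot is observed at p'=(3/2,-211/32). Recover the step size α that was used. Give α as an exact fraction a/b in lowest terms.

α = 1/4

F_att = 3/4·(g−p) = 3/4·(-8,10) = (-6.0000,7.5000)
o1: d²=314 > ρ²=11 → inactive
o2: d²=4 ≤ ρ²=11; F_rep = 17·(0,2)/4² = (0.0000,2.1250)
o3: d²=365 > ρ²=11 → inactive
F = F_att + ΣF_rep = (-6.0000,9.6250)
Δp = p'−p = (-1.5000,2.4062); α = Δx/Fx = (-3/2) / (-6) = 1/4
check: Δy/Fy = (77/32) / (77/8) = 1/4 ✓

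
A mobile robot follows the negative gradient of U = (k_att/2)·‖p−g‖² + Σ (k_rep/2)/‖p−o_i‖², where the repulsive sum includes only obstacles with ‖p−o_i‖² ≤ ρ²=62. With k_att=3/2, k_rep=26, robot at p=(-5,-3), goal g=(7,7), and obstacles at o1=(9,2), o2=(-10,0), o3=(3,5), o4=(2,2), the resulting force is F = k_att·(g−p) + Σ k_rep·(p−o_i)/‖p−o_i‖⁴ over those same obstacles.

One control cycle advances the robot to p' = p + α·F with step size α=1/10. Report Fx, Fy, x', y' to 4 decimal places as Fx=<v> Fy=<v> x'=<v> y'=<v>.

Fx=18.1125 Fy=14.9325 x'=-3.1888 y'=-1.5067

F_att = 3/2·(g−p) = 3/2·(12,10) = (18.0000,15.0000)
o1: d²=221 > ρ²=62 → inactive
o2: d²=34 ≤ ρ²=62; F_rep = 26·(5,-3)/34² = (0.1125,-0.0675)
o3: d²=128 > ρ²=62 → inactive
o4: d²=74 > ρ²=62 → inactive
F = F_att + ΣF_rep = (18.1125,14.9325)
p' = p + 1/10·F = (-3.1888,-1.5067)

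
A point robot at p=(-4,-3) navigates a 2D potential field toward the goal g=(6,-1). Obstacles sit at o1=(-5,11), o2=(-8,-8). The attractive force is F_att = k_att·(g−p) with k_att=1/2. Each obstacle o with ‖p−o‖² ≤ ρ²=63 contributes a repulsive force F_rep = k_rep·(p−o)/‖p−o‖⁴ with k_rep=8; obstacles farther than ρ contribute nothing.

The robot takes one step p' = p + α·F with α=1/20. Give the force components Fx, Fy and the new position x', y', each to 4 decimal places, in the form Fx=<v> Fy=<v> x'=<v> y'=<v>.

F_att = 1/2·(g−p) = 1/2·(10,2) = (5.0000,1.0000)
o1: d²=197 > ρ²=63 → inactive
o2: d²=41 ≤ ρ²=63; F_rep = 8·(4,5)/41² = (0.0190,0.0238)
F = F_att + ΣF_rep = (5.0190,1.0238)
p' = p + 1/20·F = (-3.7490,-2.9488)

Fx=5.0190 Fy=1.0238 x'=-3.7490 y'=-2.9488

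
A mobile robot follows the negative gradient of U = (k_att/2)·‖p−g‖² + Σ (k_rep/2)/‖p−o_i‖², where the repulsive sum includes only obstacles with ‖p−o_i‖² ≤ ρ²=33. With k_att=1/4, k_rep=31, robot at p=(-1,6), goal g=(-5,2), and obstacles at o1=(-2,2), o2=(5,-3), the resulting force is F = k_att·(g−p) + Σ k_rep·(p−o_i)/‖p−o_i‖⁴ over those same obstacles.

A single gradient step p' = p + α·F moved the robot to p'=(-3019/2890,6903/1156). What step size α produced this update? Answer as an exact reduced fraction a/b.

F_att = 1/4·(g−p) = 1/4·(-4,-4) = (-1.0000,-1.0000)
o1: d²=17 ≤ ρ²=33; F_rep = 31·(1,4)/17² = (0.1073,0.4291)
o2: d²=117 > ρ²=33 → inactive
F = F_att + ΣF_rep = (-0.8927,-0.5709)
Δp = p'−p = (-0.0446,-0.0285); α = Δx/Fx = (-129/2890) / (-258/289) = 1/20
check: Δy/Fy = (-33/1156) / (-165/289) = 1/20 ✓

α = 1/20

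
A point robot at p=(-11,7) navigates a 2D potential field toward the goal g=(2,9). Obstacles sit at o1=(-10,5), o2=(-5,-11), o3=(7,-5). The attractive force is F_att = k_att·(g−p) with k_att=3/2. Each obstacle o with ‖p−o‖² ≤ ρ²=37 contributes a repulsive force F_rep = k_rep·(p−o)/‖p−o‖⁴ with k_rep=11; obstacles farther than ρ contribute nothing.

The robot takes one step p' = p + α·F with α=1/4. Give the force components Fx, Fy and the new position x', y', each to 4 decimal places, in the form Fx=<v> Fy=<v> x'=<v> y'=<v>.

Fx=19.0600 Fy=3.8800 x'=-6.2350 y'=7.9700

F_att = 3/2·(g−p) = 3/2·(13,2) = (19.5000,3.0000)
o1: d²=5 ≤ ρ²=37; F_rep = 11·(-1,2)/5² = (-0.4400,0.8800)
o2: d²=360 > ρ²=37 → inactive
o3: d²=468 > ρ²=37 → inactive
F = F_att + ΣF_rep = (19.0600,3.8800)
p' = p + 1/4·F = (-6.2350,7.9700)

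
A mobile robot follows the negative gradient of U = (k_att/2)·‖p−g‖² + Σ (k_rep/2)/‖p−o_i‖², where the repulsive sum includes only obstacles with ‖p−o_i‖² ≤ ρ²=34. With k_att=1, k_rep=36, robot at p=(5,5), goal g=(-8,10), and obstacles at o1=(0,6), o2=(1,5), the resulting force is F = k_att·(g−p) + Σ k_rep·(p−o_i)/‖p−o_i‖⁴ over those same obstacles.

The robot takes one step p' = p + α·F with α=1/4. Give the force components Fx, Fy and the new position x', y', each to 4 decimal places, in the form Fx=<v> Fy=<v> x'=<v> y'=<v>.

F_att = 1·(g−p) = 1·(-13,5) = (-13.0000,5.0000)
o1: d²=26 ≤ ρ²=34; F_rep = 36·(5,-1)/26² = (0.2663,-0.0533)
o2: d²=16 ≤ ρ²=34; F_rep = 36·(4,0)/16² = (0.5625,0.0000)
F = F_att + ΣF_rep = (-12.1712,4.9467)
p' = p + 1/4·F = (1.9572,6.2367)

Fx=-12.1712 Fy=4.9467 x'=1.9572 y'=6.2367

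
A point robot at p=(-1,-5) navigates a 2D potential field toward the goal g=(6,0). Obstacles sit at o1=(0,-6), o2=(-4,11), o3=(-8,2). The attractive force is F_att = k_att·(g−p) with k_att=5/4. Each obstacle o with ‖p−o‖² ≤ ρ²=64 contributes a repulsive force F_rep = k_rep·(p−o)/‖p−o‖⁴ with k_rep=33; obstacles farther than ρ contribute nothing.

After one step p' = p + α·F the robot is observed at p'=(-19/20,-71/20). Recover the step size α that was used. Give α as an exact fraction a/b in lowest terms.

F_att = 5/4·(g−p) = 5/4·(7,5) = (8.7500,6.2500)
o1: d²=2 ≤ ρ²=64; F_rep = 33·(-1,1)/2² = (-8.2500,8.2500)
o2: d²=265 > ρ²=64 → inactive
o3: d²=98 > ρ²=64 → inactive
F = F_att + ΣF_rep = (0.5000,14.5000)
Δp = p'−p = (0.0500,1.4500); α = Δx/Fx = (1/20) / (1/2) = 1/10
check: Δy/Fy = (29/20) / (29/2) = 1/10 ✓

α = 1/10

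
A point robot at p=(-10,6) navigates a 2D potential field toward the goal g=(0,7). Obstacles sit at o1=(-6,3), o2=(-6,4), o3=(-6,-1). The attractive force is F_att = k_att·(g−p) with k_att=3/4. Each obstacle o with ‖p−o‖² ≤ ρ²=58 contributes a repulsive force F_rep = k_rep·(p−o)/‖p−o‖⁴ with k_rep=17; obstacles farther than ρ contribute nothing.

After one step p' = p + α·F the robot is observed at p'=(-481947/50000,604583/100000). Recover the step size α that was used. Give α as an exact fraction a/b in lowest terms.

α = 1/20

F_att = 3/4·(g−p) = 3/4·(10,1) = (7.5000,0.7500)
o1: d²=25 ≤ ρ²=58; F_rep = 17·(-4,3)/25² = (-0.1088,0.0816)
o2: d²=20 ≤ ρ²=58; F_rep = 17·(-4,2)/20² = (-0.1700,0.0850)
o3: d²=65 > ρ²=58 → inactive
F = F_att + ΣF_rep = (7.2212,0.9166)
Δp = p'−p = (0.3611,0.0458); α = Δx/Fx = (18053/50000) / (18053/2500) = 1/20
check: Δy/Fy = (4583/100000) / (4583/5000) = 1/20 ✓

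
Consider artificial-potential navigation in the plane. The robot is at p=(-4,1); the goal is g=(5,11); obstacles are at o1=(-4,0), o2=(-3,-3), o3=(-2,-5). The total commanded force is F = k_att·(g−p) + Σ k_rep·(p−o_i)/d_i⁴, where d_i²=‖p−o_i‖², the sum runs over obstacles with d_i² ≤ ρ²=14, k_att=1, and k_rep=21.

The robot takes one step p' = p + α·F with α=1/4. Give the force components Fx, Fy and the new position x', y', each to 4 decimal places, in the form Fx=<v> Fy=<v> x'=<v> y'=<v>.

F_att = 1·(g−p) = 1·(9,10) = (9.0000,10.0000)
o1: d²=1 ≤ ρ²=14; F_rep = 21·(0,1)/1² = (0.0000,21.0000)
o2: d²=17 > ρ²=14 → inactive
o3: d²=40 > ρ²=14 → inactive
F = F_att + ΣF_rep = (9.0000,31.0000)
p' = p + 1/4·F = (-1.7500,8.7500)

Fx=9.0000 Fy=31.0000 x'=-1.7500 y'=8.7500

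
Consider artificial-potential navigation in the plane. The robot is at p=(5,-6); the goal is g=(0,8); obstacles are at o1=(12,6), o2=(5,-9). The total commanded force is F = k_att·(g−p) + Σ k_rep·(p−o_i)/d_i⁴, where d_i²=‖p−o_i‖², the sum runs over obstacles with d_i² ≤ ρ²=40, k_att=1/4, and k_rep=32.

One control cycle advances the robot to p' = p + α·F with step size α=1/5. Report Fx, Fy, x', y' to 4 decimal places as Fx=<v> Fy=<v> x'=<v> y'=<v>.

Fx=-1.2500 Fy=4.6852 x'=4.7500 y'=-5.0630

F_att = 1/4·(g−p) = 1/4·(-5,14) = (-1.2500,3.5000)
o1: d²=193 > ρ²=40 → inactive
o2: d²=9 ≤ ρ²=40; F_rep = 32·(0,3)/9² = (0.0000,1.1852)
F = F_att + ΣF_rep = (-1.2500,4.6852)
p' = p + 1/5·F = (4.7500,-5.0630)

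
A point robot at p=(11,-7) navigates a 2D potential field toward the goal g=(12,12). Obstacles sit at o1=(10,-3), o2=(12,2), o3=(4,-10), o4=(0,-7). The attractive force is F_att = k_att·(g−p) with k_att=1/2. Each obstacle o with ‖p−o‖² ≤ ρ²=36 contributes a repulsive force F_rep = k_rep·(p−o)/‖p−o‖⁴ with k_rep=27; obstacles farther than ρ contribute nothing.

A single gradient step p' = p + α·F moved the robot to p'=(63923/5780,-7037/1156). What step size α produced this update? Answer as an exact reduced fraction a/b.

F_att = 1/2·(g−p) = 1/2·(1,19) = (0.5000,9.5000)
o1: d²=17 ≤ ρ²=36; F_rep = 27·(1,-4)/17² = (0.0934,-0.3737)
o2: d²=82 > ρ²=36 → inactive
o3: d²=58 > ρ²=36 → inactive
o4: d²=121 > ρ²=36 → inactive
F = F_att + ΣF_rep = (0.5934,9.1263)
Δp = p'−p = (0.0593,0.9126); α = Δx/Fx = (343/5780) / (343/578) = 1/10
check: Δy/Fy = (1055/1156) / (5275/578) = 1/10 ✓

α = 1/10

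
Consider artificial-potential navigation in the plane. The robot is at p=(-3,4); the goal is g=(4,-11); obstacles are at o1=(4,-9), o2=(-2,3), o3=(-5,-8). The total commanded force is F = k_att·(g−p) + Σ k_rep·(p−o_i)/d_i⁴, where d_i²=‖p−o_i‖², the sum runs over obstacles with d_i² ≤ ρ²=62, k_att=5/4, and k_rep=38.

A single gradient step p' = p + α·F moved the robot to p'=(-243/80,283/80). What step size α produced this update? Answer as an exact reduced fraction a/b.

F_att = 5/4·(g−p) = 5/4·(7,-15) = (8.7500,-18.7500)
o1: d²=218 > ρ²=62 → inactive
o2: d²=2 ≤ ρ²=62; F_rep = 38·(-1,1)/2² = (-9.5000,9.5000)
o3: d²=148 > ρ²=62 → inactive
F = F_att + ΣF_rep = (-0.7500,-9.2500)
Δp = p'−p = (-0.0375,-0.4625); α = Δx/Fx = (-3/80) / (-3/4) = 1/20
check: Δy/Fy = (-37/80) / (-37/4) = 1/20 ✓

α = 1/20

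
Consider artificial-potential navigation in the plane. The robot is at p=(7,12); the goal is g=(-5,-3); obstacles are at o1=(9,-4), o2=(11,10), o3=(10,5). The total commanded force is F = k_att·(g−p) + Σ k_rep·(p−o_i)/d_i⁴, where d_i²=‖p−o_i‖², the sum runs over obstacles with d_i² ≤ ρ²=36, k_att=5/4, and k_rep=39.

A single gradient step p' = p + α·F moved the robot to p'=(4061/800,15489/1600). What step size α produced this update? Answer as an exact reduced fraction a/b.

F_att = 5/4·(g−p) = 5/4·(-12,-15) = (-15.0000,-18.7500)
o1: d²=260 > ρ²=36 → inactive
o2: d²=20 ≤ ρ²=36; F_rep = 39·(-4,2)/20² = (-0.3900,0.1950)
o3: d²=58 > ρ²=36 → inactive
F = F_att + ΣF_rep = (-15.3900,-18.5550)
Δp = p'−p = (-1.9238,-2.3194); α = Δx/Fx = (-1539/800) / (-1539/100) = 1/8
check: Δy/Fy = (-3711/1600) / (-3711/200) = 1/8 ✓

α = 1/8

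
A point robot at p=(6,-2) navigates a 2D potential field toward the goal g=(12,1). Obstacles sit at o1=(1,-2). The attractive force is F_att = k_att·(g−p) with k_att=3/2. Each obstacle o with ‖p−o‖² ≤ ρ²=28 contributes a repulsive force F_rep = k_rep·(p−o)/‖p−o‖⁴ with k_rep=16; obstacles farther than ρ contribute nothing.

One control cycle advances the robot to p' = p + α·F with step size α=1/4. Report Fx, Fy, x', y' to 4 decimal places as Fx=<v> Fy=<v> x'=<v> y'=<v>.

Fx=9.1280 Fy=4.5000 x'=8.2820 y'=-0.8750

F_att = 3/2·(g−p) = 3/2·(6,3) = (9.0000,4.5000)
o1: d²=25 ≤ ρ²=28; F_rep = 16·(5,0)/25² = (0.1280,0.0000)
F = F_att + ΣF_rep = (9.1280,4.5000)
p' = p + 1/4·F = (8.2820,-0.8750)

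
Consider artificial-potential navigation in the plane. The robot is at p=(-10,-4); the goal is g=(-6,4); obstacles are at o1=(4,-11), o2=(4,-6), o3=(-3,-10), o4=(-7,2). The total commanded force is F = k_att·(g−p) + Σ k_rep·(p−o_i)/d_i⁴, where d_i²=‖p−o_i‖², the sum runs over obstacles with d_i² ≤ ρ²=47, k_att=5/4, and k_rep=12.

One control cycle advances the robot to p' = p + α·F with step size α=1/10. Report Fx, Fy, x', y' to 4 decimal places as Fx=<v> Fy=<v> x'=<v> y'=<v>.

F_att = 5/4·(g−p) = 5/4·(4,8) = (5.0000,10.0000)
o1: d²=245 > ρ²=47 → inactive
o2: d²=200 > ρ²=47 → inactive
o3: d²=85 > ρ²=47 → inactive
o4: d²=45 ≤ ρ²=47; F_rep = 12·(-3,-6)/45² = (-0.0178,-0.0356)
F = F_att + ΣF_rep = (4.9822,9.9644)
p' = p + 1/10·F = (-9.5018,-3.0036)

Fx=4.9822 Fy=9.9644 x'=-9.5018 y'=-3.0036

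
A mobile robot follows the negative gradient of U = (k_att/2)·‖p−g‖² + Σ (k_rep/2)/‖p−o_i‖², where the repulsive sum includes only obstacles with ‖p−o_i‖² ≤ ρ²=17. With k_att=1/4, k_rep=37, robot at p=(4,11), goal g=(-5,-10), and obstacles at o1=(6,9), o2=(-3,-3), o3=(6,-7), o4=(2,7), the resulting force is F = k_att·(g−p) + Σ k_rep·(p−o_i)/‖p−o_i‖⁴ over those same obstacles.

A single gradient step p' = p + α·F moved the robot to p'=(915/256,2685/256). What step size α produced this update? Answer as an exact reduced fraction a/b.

α = 1/8

F_att = 1/4·(g−p) = 1/4·(-9,-21) = (-2.2500,-5.2500)
o1: d²=8 ≤ ρ²=17; F_rep = 37·(-2,2)/8² = (-1.1562,1.1562)
o2: d²=245 > ρ²=17 → inactive
o3: d²=328 > ρ²=17 → inactive
o4: d²=20 > ρ²=17 → inactive
F = F_att + ΣF_rep = (-3.4062,-4.0938)
Δp = p'−p = (-0.4258,-0.5117); α = Δx/Fx = (-109/256) / (-109/32) = 1/8
check: Δy/Fy = (-131/256) / (-131/32) = 1/8 ✓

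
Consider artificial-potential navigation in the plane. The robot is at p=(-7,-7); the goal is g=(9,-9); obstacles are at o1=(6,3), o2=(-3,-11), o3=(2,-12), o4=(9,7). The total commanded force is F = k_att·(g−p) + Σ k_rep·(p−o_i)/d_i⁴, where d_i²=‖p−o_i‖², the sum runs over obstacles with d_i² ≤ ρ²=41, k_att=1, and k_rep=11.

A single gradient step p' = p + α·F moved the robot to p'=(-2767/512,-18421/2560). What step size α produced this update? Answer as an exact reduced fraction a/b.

α = 1/10

F_att = 1·(g−p) = 1·(16,-2) = (16.0000,-2.0000)
o1: d²=269 > ρ²=41 → inactive
o2: d²=32 ≤ ρ²=41; F_rep = 11·(-4,4)/32² = (-0.0430,0.0430)
o3: d²=106 > ρ²=41 → inactive
o4: d²=452 > ρ²=41 → inactive
F = F_att + ΣF_rep = (15.9570,-1.9570)
Δp = p'−p = (1.5957,-0.1957); α = Δx/Fx = (817/512) / (4085/256) = 1/10
check: Δy/Fy = (-501/2560) / (-501/256) = 1/10 ✓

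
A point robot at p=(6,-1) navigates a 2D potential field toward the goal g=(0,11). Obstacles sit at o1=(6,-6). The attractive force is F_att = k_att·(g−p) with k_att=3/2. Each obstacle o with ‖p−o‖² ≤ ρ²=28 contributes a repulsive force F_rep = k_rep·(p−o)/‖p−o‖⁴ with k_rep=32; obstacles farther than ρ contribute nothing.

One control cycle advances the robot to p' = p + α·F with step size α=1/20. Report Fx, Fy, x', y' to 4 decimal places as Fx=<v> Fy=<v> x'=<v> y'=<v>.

Fx=-9.0000 Fy=18.2560 x'=5.5500 y'=-0.0872

F_att = 3/2·(g−p) = 3/2·(-6,12) = (-9.0000,18.0000)
o1: d²=25 ≤ ρ²=28; F_rep = 32·(0,5)/25² = (0.0000,0.2560)
F = F_att + ΣF_rep = (-9.0000,18.2560)
p' = p + 1/20·F = (5.5500,-0.0872)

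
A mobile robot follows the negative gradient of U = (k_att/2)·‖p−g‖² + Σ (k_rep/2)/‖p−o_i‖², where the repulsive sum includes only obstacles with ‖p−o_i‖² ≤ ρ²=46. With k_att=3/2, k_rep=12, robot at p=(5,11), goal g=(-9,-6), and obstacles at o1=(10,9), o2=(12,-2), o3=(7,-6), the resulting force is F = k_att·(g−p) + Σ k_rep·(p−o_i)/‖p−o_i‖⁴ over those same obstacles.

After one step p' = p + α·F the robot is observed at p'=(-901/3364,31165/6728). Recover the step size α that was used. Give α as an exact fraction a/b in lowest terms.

F_att = 3/2·(g−p) = 3/2·(-14,-17) = (-21.0000,-25.5000)
o1: d²=29 ≤ ρ²=46; F_rep = 12·(-5,2)/29² = (-0.0713,0.0285)
o2: d²=218 > ρ²=46 → inactive
o3: d²=293 > ρ²=46 → inactive
F = F_att + ΣF_rep = (-21.0713,-25.4715)
Δp = p'−p = (-5.2678,-6.3679); α = Δx/Fx = (-17721/3364) / (-17721/841) = 1/4
check: Δy/Fy = (-42843/6728) / (-42843/1682) = 1/4 ✓

α = 1/4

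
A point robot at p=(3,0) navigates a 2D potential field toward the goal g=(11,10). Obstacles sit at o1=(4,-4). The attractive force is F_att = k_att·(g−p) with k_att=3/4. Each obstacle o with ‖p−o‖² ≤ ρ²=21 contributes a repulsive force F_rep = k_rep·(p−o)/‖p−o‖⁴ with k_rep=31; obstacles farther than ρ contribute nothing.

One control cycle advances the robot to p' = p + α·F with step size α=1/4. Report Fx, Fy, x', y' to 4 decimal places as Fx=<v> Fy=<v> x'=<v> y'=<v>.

Fx=5.8927 Fy=7.9291 x'=4.4732 y'=1.9823

F_att = 3/4·(g−p) = 3/4·(8,10) = (6.0000,7.5000)
o1: d²=17 ≤ ρ²=21; F_rep = 31·(-1,4)/17² = (-0.1073,0.4291)
F = F_att + ΣF_rep = (5.8927,7.9291)
p' = p + 1/4·F = (4.4732,1.9823)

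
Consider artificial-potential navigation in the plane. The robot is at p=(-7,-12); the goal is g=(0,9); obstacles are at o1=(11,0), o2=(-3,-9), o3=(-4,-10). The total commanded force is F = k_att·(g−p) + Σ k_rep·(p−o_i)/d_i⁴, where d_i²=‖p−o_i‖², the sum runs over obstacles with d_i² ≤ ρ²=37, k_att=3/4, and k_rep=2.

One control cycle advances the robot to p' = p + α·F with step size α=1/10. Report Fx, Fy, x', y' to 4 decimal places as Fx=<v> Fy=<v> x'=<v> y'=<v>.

Fx=5.2017 Fy=15.7167 x'=-6.4798 y'=-10.4283

F_att = 3/4·(g−p) = 3/4·(7,21) = (5.2500,15.7500)
o1: d²=468 > ρ²=37 → inactive
o2: d²=25 ≤ ρ²=37; F_rep = 2·(-4,-3)/25² = (-0.0128,-0.0096)
o3: d²=13 ≤ ρ²=37; F_rep = 2·(-3,-2)/13² = (-0.0355,-0.0237)
F = F_att + ΣF_rep = (5.2017,15.7167)
p' = p + 1/10·F = (-6.4798,-10.4283)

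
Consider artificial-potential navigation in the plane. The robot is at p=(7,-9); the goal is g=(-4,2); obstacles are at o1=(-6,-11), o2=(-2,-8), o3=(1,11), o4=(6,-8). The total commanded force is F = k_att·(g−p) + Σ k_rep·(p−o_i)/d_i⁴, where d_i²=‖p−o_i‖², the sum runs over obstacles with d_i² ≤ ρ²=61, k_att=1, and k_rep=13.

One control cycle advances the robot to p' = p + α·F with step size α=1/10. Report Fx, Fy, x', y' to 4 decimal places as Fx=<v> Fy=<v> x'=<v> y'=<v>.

Fx=-7.7500 Fy=7.7500 x'=6.2250 y'=-8.2250

F_att = 1·(g−p) = 1·(-11,11) = (-11.0000,11.0000)
o1: d²=173 > ρ²=61 → inactive
o2: d²=82 > ρ²=61 → inactive
o3: d²=436 > ρ²=61 → inactive
o4: d²=2 ≤ ρ²=61; F_rep = 13·(1,-1)/2² = (3.2500,-3.2500)
F = F_att + ΣF_rep = (-7.7500,7.7500)
p' = p + 1/10·F = (6.2250,-8.2250)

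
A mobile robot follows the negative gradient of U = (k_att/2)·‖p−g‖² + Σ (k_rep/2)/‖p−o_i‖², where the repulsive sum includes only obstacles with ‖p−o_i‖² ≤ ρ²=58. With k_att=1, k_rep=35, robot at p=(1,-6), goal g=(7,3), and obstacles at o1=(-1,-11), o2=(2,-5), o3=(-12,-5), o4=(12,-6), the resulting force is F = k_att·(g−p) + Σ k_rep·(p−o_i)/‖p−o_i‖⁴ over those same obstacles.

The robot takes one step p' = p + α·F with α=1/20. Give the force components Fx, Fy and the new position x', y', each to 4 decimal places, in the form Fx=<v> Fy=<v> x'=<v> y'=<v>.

F_att = 1·(g−p) = 1·(6,9) = (6.0000,9.0000)
o1: d²=29 ≤ ρ²=58; F_rep = 35·(2,5)/29² = (0.0832,0.2081)
o2: d²=2 ≤ ρ²=58; F_rep = 35·(-1,-1)/2² = (-8.7500,-8.7500)
o3: d²=170 > ρ²=58 → inactive
o4: d²=121 > ρ²=58 → inactive
F = F_att + ΣF_rep = (-2.6668,0.4581)
p' = p + 1/20·F = (0.8667,-5.9771)

Fx=-2.6668 Fy=0.4581 x'=0.8667 y'=-5.9771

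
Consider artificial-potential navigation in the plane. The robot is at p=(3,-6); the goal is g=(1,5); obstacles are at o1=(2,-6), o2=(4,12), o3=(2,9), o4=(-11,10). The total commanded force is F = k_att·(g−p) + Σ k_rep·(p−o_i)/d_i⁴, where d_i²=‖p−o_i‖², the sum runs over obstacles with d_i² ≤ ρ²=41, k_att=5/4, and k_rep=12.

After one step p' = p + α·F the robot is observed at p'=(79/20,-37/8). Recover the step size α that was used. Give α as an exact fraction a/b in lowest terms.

α = 1/10

F_att = 5/4·(g−p) = 5/4·(-2,11) = (-2.5000,13.7500)
o1: d²=1 ≤ ρ²=41; F_rep = 12·(1,0)/1² = (12.0000,0.0000)
o2: d²=325 > ρ²=41 → inactive
o3: d²=226 > ρ²=41 → inactive
o4: d²=452 > ρ²=41 → inactive
F = F_att + ΣF_rep = (9.5000,13.7500)
Δp = p'−p = (0.9500,1.3750); α = Δx/Fx = (19/20) / (19/2) = 1/10
check: Δy/Fy = (11/8) / (55/4) = 1/10 ✓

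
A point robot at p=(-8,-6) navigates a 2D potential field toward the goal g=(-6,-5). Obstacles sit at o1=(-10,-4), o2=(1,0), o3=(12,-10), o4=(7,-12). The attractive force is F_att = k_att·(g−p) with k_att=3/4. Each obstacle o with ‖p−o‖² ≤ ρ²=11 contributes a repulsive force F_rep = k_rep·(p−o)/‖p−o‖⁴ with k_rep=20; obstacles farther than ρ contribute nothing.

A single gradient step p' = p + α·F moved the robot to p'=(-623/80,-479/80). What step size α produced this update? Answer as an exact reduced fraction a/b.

F_att = 3/4·(g−p) = 3/4·(2,1) = (1.5000,0.7500)
o1: d²=8 ≤ ρ²=11; F_rep = 20·(2,-2)/8² = (0.6250,-0.6250)
o2: d²=117 > ρ²=11 → inactive
o3: d²=416 > ρ²=11 → inactive
o4: d²=261 > ρ²=11 → inactive
F = F_att + ΣF_rep = (2.1250,0.1250)
Δp = p'−p = (0.2125,0.0125); α = Δx/Fx = (17/80) / (17/8) = 1/10
check: Δy/Fy = (1/80) / (1/8) = 1/10 ✓

α = 1/10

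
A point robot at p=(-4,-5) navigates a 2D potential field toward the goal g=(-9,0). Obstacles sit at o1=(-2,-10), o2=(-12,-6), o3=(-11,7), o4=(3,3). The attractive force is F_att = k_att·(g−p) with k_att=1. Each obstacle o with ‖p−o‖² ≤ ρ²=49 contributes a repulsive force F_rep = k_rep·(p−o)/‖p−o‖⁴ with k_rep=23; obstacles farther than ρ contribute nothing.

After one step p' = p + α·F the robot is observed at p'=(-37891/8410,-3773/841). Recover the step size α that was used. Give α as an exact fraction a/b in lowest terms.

F_att = 1·(g−p) = 1·(-5,5) = (-5.0000,5.0000)
o1: d²=29 ≤ ρ²=49; F_rep = 23·(-2,5)/29² = (-0.0547,0.1367)
o2: d²=65 > ρ²=49 → inactive
o3: d²=193 > ρ²=49 → inactive
o4: d²=113 > ρ²=49 → inactive
F = F_att + ΣF_rep = (-5.0547,5.1367)
Δp = p'−p = (-0.5055,0.5137); α = Δx/Fx = (-4251/8410) / (-4251/841) = 1/10
check: Δy/Fy = (432/841) / (4320/841) = 1/10 ✓

α = 1/10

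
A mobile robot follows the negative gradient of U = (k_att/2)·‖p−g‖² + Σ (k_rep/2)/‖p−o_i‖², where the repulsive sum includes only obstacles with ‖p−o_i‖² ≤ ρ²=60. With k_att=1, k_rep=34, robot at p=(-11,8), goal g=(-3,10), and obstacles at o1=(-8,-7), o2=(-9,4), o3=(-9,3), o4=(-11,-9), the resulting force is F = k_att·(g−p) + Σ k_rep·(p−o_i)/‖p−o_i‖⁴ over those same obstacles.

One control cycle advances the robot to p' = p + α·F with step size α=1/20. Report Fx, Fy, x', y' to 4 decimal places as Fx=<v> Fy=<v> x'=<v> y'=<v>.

F_att = 1·(g−p) = 1·(8,2) = (8.0000,2.0000)
o1: d²=234 > ρ²=60 → inactive
o2: d²=20 ≤ ρ²=60; F_rep = 34·(-2,4)/20² = (-0.1700,0.3400)
o3: d²=29 ≤ ρ²=60; F_rep = 34·(-2,5)/29² = (-0.0809,0.2021)
o4: d²=289 > ρ²=60 → inactive
F = F_att + ΣF_rep = (7.7491,2.5421)
p' = p + 1/20·F = (-10.6125,8.1271)

Fx=7.7491 Fy=2.5421 x'=-10.6125 y'=8.1271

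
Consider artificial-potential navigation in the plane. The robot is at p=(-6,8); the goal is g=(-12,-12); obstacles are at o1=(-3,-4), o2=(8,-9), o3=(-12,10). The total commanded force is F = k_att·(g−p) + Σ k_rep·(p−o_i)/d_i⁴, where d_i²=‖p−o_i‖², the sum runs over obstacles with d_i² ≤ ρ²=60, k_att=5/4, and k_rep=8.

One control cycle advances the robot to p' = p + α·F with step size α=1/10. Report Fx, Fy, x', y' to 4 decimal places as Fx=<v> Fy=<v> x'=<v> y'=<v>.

F_att = 5/4·(g−p) = 5/4·(-6,-20) = (-7.5000,-25.0000)
o1: d²=153 > ρ²=60 → inactive
o2: d²=485 > ρ²=60 → inactive
o3: d²=40 ≤ ρ²=60; F_rep = 8·(6,-2)/40² = (0.0300,-0.0100)
F = F_att + ΣF_rep = (-7.4700,-25.0100)
p' = p + 1/10·F = (-6.7470,5.4990)

Fx=-7.4700 Fy=-25.0100 x'=-6.7470 y'=5.4990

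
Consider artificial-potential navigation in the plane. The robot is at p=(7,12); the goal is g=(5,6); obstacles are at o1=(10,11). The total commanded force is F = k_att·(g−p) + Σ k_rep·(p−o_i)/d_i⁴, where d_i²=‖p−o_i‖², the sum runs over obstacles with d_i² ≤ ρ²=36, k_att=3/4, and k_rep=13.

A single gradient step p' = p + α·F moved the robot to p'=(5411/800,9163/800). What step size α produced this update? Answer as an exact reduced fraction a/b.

α = 1/8

F_att = 3/4·(g−p) = 3/4·(-2,-6) = (-1.5000,-4.5000)
o1: d²=10 ≤ ρ²=36; F_rep = 13·(-3,1)/10² = (-0.3900,0.1300)
F = F_att + ΣF_rep = (-1.8900,-4.3700)
Δp = p'−p = (-0.2362,-0.5463); α = Δx/Fx = (-189/800) / (-189/100) = 1/8
check: Δy/Fy = (-437/800) / (-437/100) = 1/8 ✓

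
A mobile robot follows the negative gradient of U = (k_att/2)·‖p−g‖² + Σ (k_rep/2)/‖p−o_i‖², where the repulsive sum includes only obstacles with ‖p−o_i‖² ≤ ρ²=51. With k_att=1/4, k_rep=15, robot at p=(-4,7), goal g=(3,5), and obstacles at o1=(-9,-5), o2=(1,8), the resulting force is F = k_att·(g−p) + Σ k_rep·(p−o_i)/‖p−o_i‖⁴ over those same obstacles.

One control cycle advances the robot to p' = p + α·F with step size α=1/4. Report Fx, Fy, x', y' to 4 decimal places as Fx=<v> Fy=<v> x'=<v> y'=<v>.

Fx=1.6391 Fy=-0.5222 x'=-3.5902 y'=6.8695

F_att = 1/4·(g−p) = 1/4·(7,-2) = (1.7500,-0.5000)
o1: d²=169 > ρ²=51 → inactive
o2: d²=26 ≤ ρ²=51; F_rep = 15·(-5,-1)/26² = (-0.1109,-0.0222)
F = F_att + ΣF_rep = (1.6391,-0.5222)
p' = p + 1/4·F = (-3.5902,6.8695)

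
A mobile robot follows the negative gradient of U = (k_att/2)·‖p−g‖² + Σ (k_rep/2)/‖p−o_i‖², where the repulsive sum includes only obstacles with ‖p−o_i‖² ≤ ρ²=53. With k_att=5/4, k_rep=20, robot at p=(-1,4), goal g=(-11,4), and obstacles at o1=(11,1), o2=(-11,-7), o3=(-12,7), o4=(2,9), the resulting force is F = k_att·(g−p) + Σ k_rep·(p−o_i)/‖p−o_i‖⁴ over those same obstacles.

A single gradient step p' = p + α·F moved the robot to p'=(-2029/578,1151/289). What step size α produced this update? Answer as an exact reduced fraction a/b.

F_att = 5/4·(g−p) = 5/4·(-10,0) = (-12.5000,0.0000)
o1: d²=153 > ρ²=53 → inactive
o2: d²=221 > ρ²=53 → inactive
o3: d²=130 > ρ²=53 → inactive
o4: d²=34 ≤ ρ²=53; F_rep = 20·(-3,-5)/34² = (-0.0519,-0.0865)
F = F_att + ΣF_rep = (-12.5519,-0.0865)
Δp = p'−p = (-2.5104,-0.0173); α = Δx/Fx = (-1451/578) / (-7255/578) = 1/5
check: Δy/Fy = (-5/289) / (-25/289) = 1/5 ✓

α = 1/5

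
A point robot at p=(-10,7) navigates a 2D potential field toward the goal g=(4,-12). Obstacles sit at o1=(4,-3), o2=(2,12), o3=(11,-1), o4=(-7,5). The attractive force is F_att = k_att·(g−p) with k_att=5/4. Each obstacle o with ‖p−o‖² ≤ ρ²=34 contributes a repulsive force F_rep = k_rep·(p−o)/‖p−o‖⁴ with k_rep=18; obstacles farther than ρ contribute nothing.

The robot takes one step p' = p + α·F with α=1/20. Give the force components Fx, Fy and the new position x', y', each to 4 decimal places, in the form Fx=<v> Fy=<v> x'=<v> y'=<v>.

F_att = 5/4·(g−p) = 5/4·(14,-19) = (17.5000,-23.7500)
o1: d²=296 > ρ²=34 → inactive
o2: d²=169 > ρ²=34 → inactive
o3: d²=505 > ρ²=34 → inactive
o4: d²=13 ≤ ρ²=34; F_rep = 18·(-3,2)/13² = (-0.3195,0.2130)
F = F_att + ΣF_rep = (17.1805,-23.5370)
p' = p + 1/20·F = (-9.1410,5.8232)

Fx=17.1805 Fy=-23.5370 x'=-9.1410 y'=5.8232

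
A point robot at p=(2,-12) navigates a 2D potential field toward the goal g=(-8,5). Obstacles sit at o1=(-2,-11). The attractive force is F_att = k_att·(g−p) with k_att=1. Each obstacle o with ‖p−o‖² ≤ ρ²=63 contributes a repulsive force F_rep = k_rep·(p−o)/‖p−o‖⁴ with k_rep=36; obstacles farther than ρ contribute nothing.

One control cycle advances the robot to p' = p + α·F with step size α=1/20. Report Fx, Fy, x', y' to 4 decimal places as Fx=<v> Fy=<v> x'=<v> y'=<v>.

Fx=-9.5017 Fy=16.8754 x'=1.5249 y'=-11.1562

F_att = 1·(g−p) = 1·(-10,17) = (-10.0000,17.0000)
o1: d²=17 ≤ ρ²=63; F_rep = 36·(4,-1)/17² = (0.4983,-0.1246)
F = F_att + ΣF_rep = (-9.5017,16.8754)
p' = p + 1/20·F = (1.5249,-11.1562)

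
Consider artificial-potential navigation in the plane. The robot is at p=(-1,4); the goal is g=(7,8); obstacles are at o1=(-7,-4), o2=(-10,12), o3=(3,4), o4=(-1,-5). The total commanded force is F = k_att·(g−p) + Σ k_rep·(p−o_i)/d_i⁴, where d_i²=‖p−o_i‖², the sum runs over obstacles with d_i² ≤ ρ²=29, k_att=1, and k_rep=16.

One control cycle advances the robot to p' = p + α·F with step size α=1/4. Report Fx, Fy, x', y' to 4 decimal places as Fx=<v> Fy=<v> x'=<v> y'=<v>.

F_att = 1·(g−p) = 1·(8,4) = (8.0000,4.0000)
o1: d²=100 > ρ²=29 → inactive
o2: d²=145 > ρ²=29 → inactive
o3: d²=16 ≤ ρ²=29; F_rep = 16·(-4,0)/16² = (-0.2500,0.0000)
o4: d²=81 > ρ²=29 → inactive
F = F_att + ΣF_rep = (7.7500,4.0000)
p' = p + 1/4·F = (0.9375,5.0000)

Fx=7.7500 Fy=4.0000 x'=0.9375 y'=5.0000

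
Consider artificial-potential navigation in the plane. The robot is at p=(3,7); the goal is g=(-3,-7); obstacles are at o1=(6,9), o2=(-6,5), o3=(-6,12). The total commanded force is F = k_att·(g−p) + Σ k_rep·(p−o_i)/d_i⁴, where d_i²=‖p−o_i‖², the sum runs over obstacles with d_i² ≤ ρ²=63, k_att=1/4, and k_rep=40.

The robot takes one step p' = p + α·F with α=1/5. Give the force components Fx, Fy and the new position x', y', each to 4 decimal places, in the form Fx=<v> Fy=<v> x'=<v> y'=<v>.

Fx=-2.2101 Fy=-3.9734 x'=2.5580 y'=6.2053

F_att = 1/4·(g−p) = 1/4·(-6,-14) = (-1.5000,-3.5000)
o1: d²=13 ≤ ρ²=63; F_rep = 40·(-3,-2)/13² = (-0.7101,-0.4734)
o2: d²=85 > ρ²=63 → inactive
o3: d²=106 > ρ²=63 → inactive
F = F_att + ΣF_rep = (-2.2101,-3.9734)
p' = p + 1/5·F = (2.5580,6.2053)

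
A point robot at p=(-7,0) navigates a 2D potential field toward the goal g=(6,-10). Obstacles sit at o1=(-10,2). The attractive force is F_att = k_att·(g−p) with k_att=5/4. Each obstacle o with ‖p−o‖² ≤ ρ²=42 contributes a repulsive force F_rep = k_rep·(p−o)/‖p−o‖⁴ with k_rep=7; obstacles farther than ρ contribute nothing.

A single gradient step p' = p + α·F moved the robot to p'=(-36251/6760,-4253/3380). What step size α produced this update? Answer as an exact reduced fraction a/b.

α = 1/10

F_att = 5/4·(g−p) = 5/4·(13,-10) = (16.2500,-12.5000)
o1: d²=13 ≤ ρ²=42; F_rep = 7·(3,-2)/13² = (0.1243,-0.0828)
F = F_att + ΣF_rep = (16.3743,-12.5828)
Δp = p'−p = (1.6374,-1.2583); α = Δx/Fx = (11069/6760) / (11069/676) = 1/10
check: Δy/Fy = (-4253/3380) / (-4253/338) = 1/10 ✓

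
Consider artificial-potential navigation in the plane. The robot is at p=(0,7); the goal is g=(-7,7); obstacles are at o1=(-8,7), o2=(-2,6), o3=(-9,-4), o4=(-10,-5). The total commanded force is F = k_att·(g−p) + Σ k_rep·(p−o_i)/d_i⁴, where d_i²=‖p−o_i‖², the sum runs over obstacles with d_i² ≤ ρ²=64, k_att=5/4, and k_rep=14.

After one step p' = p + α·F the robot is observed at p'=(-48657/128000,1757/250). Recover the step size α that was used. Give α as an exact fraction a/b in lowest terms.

F_att = 5/4·(g−p) = 5/4·(-7,0) = (-8.7500,0.0000)
o1: d²=64 ≤ ρ²=64; F_rep = 14·(8,0)/64² = (0.0273,0.0000)
o2: d²=5 ≤ ρ²=64; F_rep = 14·(2,1)/5² = (1.1200,0.5600)
o3: d²=202 > ρ²=64 → inactive
o4: d²=244 > ρ²=64 → inactive
F = F_att + ΣF_rep = (-7.6027,0.5600)
Δp = p'−p = (-0.3801,0.0280); α = Δx/Fx = (-48657/128000) / (-48657/6400) = 1/20
check: Δy/Fy = (7/250) / (14/25) = 1/20 ✓

α = 1/20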